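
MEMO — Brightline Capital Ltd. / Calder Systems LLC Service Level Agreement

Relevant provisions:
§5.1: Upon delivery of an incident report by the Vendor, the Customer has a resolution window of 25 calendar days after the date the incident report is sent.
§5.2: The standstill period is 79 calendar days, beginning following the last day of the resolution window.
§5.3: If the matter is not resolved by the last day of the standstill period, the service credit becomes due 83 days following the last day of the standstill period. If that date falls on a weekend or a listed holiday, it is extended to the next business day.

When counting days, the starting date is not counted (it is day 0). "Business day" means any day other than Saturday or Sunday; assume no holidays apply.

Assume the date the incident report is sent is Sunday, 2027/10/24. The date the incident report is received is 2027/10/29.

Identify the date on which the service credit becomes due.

2028/04/28

Adding 25 calendar days to 2027/10/24 gives 2027/11/18, which is the last day of the resolution window.
The last day of the standstill period: 2027/11/18 + 79 days = 2028/02/05.
The date on which the service credit becomes due: 83 calendar days after 2028/02/05 is 2028/04/28. 2028/04/28 is a Friday, so no roll-forward applies.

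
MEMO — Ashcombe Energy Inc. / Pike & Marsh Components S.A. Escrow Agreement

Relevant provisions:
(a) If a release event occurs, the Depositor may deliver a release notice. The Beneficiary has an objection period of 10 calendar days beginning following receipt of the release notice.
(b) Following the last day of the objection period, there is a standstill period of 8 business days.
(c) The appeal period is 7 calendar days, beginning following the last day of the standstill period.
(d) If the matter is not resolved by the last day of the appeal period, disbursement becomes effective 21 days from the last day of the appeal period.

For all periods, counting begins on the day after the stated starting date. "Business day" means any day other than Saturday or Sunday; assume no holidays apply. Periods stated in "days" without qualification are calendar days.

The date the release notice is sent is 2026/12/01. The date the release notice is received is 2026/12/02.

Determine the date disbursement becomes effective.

The last day of the objection period: 10 calendar days after 2026/12/02 is 2026/12/12.
The last day of the standstill period: counting 8 business days from Saturday, 2026/12/12 (Dec 14, Dec 15, Dec 16, Dec 17, Dec 18, Dec 21, Dec 22, Dec 23, skipping weekends) reaches Wednesday, 2026/12/23.
The last day of the appeal period: 2026/12/23 + 7 days = 2026/12/30.
The date disbursement becomes effective: 21 calendar days after 2026/12/30 is 2027/01/20.

2027/01/20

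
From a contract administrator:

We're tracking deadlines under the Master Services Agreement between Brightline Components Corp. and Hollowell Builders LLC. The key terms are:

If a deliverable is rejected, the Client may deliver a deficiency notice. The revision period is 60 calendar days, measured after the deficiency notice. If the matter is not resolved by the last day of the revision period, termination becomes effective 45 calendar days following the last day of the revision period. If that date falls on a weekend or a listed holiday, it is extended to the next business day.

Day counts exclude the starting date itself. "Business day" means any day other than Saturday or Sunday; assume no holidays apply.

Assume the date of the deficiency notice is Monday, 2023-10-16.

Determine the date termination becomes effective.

2024-01-29

Adding 60 calendar days to 2023-10-16 gives 2023-12-15, which is the last day of the revision period.
The date termination becomes effective: 45 calendar days after 2023-12-15 is 2024-01-29. 2024-01-29 is a Monday, so no roll-forward applies.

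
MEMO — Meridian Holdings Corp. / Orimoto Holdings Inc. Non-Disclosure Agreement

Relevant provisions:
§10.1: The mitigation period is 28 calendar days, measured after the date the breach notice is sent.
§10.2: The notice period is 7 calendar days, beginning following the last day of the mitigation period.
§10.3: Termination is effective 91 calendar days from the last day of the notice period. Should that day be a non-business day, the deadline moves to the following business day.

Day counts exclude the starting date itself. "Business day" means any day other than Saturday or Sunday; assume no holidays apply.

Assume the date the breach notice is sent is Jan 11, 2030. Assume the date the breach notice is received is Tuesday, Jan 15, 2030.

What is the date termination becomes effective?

May 17, 2030

Adding 28 calendar days to Jan 11, 2030 gives Feb 8, 2030, which is the last day of the mitigation period.
The last day of the notice period: Feb 8, 2030 + 7 days = Feb 15, 2030.
Adding 91 calendar days to Feb 15, 2030 gives May 17, 2030, which is the date termination becomes effective. May 17, 2030 is a Friday, so no roll-forward applies.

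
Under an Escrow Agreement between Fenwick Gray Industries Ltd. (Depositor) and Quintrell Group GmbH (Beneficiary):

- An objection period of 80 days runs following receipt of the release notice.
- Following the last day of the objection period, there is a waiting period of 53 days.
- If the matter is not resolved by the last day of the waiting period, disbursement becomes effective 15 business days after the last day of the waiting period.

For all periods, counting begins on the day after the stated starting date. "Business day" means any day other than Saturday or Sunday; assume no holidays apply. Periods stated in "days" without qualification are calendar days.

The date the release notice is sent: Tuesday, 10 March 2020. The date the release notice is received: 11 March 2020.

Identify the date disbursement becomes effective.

12 August 2020

The last day of the objection period: 11 March 2020 + 80 days = 30 May 2020.
The last day of the waiting period: 53 calendar days after 30 May 2020 is 22 July 2020.
From Wednesday, 22 July 2020, 15 business days (Jul 23, Jul 24, Jul 27, Jul 28, …, Aug 10, Aug 11, Aug 12, skipping weekends) brings us to Wednesday, 12 August 2020, which is the date disbursement becomes effective.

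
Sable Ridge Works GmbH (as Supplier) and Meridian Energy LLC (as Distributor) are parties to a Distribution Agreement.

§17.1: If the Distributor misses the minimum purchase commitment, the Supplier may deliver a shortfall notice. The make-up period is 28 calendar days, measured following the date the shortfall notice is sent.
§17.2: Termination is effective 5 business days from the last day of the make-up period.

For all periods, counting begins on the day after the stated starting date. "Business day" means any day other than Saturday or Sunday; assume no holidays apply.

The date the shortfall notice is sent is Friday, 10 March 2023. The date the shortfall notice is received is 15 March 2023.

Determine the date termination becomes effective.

Adding 28 calendar days to 10 March 2023 gives 7 April 2023, which is the last day of the make-up period.
From Friday, 7 April 2023, 5 business days (Apr 10, Apr 11, Apr 12, Apr 13, Apr 14, skipping weekends) brings us to Friday, 14 April 2023, which is the date termination becomes effective.

14 April 2023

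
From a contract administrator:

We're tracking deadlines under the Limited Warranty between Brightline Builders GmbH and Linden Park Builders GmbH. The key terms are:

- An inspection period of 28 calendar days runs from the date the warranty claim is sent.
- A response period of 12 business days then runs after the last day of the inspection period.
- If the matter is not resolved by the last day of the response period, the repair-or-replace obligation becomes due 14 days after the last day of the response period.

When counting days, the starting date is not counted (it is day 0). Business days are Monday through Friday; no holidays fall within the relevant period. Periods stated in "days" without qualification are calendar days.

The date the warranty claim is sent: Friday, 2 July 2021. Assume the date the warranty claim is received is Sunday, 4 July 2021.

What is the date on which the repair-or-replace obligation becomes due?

The last day of the inspection period: 28 calendar days after 2 July 2021 is 30 July 2021.
From Friday, 30 July 2021, 12 business days (Aug 2, Aug 3, Aug 4, Aug 5, …, Aug 13, Aug 16, Aug 17, skipping weekends) brings us to Tuesday, 17 August 2021, which is the last day of the response period.
The date on which the repair-or-replace obligation becomes due: 17 August 2021 + 14 days = 31 August 2021.

31 August 2021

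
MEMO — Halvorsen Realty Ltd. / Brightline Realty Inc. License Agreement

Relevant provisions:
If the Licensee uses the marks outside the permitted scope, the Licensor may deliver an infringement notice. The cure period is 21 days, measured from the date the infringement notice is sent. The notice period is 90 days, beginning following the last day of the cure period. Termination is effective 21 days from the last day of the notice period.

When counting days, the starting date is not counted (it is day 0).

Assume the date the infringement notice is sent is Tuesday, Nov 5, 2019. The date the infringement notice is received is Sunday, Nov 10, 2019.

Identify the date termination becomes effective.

Mar 16, 2020

The last day of the cure period: 21 calendar days after Nov 5, 2019 is Nov 26, 2019.
The last day of the notice period: Nov 26, 2019 + 90 days = Feb 24, 2020.
The date termination becomes effective: Feb 24, 2020 + 21 days = Mar 16, 2020.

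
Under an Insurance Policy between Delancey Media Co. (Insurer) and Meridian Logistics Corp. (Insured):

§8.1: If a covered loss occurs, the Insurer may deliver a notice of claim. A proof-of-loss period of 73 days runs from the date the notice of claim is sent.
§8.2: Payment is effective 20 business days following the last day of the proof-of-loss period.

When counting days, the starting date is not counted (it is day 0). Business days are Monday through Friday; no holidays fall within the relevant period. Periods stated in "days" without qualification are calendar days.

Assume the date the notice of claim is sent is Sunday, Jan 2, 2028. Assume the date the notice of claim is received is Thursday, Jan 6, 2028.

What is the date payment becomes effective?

The last day of the proof-of-loss period: 73 calendar days after Jan 2, 2028 is Mar 15, 2028.
From Wednesday, Mar 15, 2028, 20 business days (Mar 16, Mar 17, Mar 20, Mar 21, …, Apr 10, Apr 11, Apr 12, skipping weekends) brings us to Wednesday, Apr 12, 2028, which is the date payment becomes effective.

Apr 12, 2028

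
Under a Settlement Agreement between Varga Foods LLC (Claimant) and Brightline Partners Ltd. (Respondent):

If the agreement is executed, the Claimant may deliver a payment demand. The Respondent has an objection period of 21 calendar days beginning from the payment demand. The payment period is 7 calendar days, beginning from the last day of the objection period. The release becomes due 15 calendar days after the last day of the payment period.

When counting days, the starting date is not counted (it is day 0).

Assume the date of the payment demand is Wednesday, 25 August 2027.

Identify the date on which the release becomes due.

7 October 2027

Adding 21 calendar days to 25 August 2027 gives 15 September 2027, which is the last day of the objection period.
Adding 7 calendar days to 15 September 2027 gives 22 September 2027, which is the last day of the payment period.
The date on which the release becomes due: 22 September 2027 + 15 days = 7 October 2027.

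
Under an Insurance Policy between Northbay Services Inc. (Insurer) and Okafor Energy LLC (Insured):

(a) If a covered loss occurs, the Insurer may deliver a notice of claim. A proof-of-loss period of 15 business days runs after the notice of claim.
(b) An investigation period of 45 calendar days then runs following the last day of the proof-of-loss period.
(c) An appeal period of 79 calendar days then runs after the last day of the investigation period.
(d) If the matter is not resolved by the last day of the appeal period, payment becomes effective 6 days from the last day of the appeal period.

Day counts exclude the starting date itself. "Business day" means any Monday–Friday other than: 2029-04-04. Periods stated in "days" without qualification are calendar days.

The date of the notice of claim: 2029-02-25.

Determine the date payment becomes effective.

The last day of the proof-of-loss period: 15 business days after Sunday, 2029-02-25, skipping weekends — Feb 26, Feb 27, Feb 28, Mar 1, …, Mar 14, Mar 15, Mar 16 — lands on Friday, 2029-03-16.
Adding 45 calendar days to 2029-03-16 gives 2029-04-30, which is the last day of the investigation period.
The last day of the appeal period: 79 calendar days after 2029-04-30 is 2029-07-18.
Adding 6 calendar days to 2029-07-18 gives 2029-07-24, which is the date payment becomes effective.

2029-07-24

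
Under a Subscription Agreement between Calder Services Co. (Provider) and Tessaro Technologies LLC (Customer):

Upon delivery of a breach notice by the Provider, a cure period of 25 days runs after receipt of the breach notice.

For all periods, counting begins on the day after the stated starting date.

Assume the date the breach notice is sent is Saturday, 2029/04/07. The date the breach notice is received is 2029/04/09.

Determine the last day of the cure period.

Adding 25 calendar days to 2029/04/09 gives 2029/05/04, which is the last day of the cure period.

2029/05/04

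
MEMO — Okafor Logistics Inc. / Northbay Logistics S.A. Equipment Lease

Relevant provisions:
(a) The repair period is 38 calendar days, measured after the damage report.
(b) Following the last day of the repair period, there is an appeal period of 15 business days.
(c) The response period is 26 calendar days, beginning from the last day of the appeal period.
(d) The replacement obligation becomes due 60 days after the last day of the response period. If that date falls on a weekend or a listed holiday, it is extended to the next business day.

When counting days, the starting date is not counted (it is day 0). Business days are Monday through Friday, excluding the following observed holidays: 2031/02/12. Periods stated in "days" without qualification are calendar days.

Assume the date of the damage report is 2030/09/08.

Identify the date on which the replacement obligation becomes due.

Adding 38 calendar days to 2030/09/08 gives 2030/10/16, which is the last day of the repair period.
From Wednesday, 2030/10/16, 15 business days (Oct 17, Oct 18, Oct 21, Oct 22, …, Nov 4, Nov 5, Nov 6, skipping weekends) brings us to Wednesday, 2030/11/06, which is the last day of the appeal period.
Adding 26 calendar days to 2030/11/06 gives 2030/12/02, which is the last day of the response period.
Adding 60 calendar days to 2030/12/02 gives 2031/01/31, which is the date on which the replacement obligation becomes due. 2031/01/31 is a Friday and is not a listed holiday, so no roll-forward applies.

2031/01/31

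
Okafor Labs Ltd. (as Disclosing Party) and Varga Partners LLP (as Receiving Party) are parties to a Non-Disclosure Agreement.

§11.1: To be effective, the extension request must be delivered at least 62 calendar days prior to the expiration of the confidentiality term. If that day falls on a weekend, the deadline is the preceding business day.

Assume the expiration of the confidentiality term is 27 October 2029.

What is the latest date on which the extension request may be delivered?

Counting back 62 calendar days from 27 October 2029 gives 26 August 2029. That is a Sunday, so the deadline moves back to Friday, 24 August 2029.

24 August 2029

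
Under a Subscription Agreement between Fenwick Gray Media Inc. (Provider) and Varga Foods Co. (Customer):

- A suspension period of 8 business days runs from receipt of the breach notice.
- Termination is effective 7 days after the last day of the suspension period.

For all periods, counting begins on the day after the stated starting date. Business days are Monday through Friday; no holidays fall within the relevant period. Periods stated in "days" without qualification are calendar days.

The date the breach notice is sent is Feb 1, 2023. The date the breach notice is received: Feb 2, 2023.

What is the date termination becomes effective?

The last day of the suspension period: counting 8 business days from Thursday, Feb 2, 2023 (Feb 3, Feb 6, Feb 7, Feb 8, Feb 9, Feb 10, Feb 13, Feb 14, skipping weekends) reaches Tuesday, Feb 14, 2023.
Adding 7 calendar days to Feb 14, 2023 gives Feb 21, 2023, which is the date termination becomes effective.

Feb 21, 2023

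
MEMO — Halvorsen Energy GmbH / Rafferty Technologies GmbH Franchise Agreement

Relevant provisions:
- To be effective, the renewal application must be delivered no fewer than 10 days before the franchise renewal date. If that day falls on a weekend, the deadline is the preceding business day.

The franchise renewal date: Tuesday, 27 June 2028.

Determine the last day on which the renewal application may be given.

27 June 2028 minus 10 days is 17 June 2028. That is a Saturday, so the deadline moves back to Friday, 16 June 2028.

16 June 2028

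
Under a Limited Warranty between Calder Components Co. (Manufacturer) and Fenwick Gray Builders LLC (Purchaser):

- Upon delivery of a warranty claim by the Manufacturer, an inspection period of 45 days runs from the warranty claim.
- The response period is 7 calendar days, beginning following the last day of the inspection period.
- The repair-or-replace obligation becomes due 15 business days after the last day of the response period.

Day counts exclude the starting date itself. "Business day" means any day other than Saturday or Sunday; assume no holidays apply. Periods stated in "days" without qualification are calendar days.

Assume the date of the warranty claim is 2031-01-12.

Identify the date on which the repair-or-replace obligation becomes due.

2031-03-26

The last day of the inspection period: 2031-01-12 + 45 days = 2031-02-26.
The last day of the response period: 7 calendar days after 2031-02-26 is 2031-03-05.
The date on which the repair-or-replace obligation becomes due: counting 15 business days from Wednesday, 2031-03-05 (Mar 6, Mar 7, Mar 10, Mar 11, …, Mar 24, Mar 25, Mar 26, skipping weekends) reaches Wednesday, 2031-03-26.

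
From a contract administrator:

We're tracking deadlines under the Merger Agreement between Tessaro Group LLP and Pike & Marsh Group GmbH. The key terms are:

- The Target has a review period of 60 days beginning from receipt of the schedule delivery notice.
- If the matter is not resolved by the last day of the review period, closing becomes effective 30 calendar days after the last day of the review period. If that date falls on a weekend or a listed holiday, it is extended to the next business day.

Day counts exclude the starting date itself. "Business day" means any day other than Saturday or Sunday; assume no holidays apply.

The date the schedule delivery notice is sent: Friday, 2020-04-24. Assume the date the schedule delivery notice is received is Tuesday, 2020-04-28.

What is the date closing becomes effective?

Adding 60 calendar days to 2020-04-28 gives 2020-06-27, which is the last day of the review period.
The date closing becomes effective: 30 calendar days after 2020-06-27 is 2020-07-27. 2020-07-27 is a Monday, so no roll-forward applies.

2020-07-27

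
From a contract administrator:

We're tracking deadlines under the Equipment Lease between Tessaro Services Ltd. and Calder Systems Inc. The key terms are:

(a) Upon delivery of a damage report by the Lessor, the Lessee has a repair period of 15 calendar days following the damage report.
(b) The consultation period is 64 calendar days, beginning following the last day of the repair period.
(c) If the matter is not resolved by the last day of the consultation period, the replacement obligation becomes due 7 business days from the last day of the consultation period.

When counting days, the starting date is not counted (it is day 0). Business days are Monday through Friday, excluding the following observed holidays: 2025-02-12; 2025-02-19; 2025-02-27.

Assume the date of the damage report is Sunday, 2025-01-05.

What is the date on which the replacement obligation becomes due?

2025-04-03

The last day of the repair period: 2025-01-05 + 15 days = 2025-01-20.
Adding 64 calendar days to 2025-01-20 gives 2025-03-25, which is the last day of the consultation period.
From Tuesday, 2025-03-25, 7 business days (Mar 26, Mar 27, Mar 28, Mar 31, Apr 1, Apr 2, Apr 3, skipping weekends) brings us to Thursday, 2025-04-03, which is the date on which the replacement obligation becomes due.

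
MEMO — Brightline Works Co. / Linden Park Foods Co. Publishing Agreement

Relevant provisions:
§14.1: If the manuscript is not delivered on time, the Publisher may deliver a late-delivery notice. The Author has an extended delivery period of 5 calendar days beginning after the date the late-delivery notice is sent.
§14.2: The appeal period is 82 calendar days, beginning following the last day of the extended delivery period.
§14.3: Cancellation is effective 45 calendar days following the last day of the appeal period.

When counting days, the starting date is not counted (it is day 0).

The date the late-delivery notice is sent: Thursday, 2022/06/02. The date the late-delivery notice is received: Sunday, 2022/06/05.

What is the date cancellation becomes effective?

The last day of the extended delivery period: 2022/06/02 + 5 days = 2022/06/07.
The last day of the appeal period: 2022/06/07 + 82 days = 2022/08/28.
Adding 45 calendar days to 2022/08/28 gives 2022/10/12, which is the date cancellation becomes effective.

2022/10/12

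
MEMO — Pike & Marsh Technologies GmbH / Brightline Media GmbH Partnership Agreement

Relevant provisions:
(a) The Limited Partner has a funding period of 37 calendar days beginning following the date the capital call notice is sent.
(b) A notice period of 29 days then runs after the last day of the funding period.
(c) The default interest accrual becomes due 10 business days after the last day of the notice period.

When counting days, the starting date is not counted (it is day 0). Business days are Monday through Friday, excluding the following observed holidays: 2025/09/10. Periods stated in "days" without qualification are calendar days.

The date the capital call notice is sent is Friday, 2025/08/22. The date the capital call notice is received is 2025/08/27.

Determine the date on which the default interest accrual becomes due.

Adding 37 calendar days to 2025/08/22 gives 2025/09/28, which is the last day of the funding period.
The last day of the notice period: 29 calendar days after 2025/09/28 is 2025/10/27.
The date on which the default interest accrual becomes due: counting 10 business days from Monday, 2025/10/27 (Oct 28, Oct 29, Oct 30, Oct 31, Nov 3, Nov 4, Nov 5, Nov 6, Nov 7, Nov 10, skipping weekends) reaches Monday, 2025/11/10.

2025/11/10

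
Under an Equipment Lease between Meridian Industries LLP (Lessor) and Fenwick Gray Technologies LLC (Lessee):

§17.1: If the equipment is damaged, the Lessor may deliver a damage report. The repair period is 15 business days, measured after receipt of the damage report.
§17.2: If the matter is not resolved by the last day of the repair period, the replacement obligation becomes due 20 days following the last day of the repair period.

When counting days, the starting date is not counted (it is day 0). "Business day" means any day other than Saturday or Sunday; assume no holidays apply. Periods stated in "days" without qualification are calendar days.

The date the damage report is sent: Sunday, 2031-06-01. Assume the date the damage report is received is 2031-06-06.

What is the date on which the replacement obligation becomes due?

2031-07-17

The last day of the repair period: counting 15 business days from Friday, 2031-06-06 (Jun 9, Jun 10, Jun 11, Jun 12, …, Jun 25, Jun 26, Jun 27, skipping weekends) reaches Friday, 2031-06-27.
The date on which the replacement obligation becomes due: 2031-06-27 + 20 days = 2031-07-17.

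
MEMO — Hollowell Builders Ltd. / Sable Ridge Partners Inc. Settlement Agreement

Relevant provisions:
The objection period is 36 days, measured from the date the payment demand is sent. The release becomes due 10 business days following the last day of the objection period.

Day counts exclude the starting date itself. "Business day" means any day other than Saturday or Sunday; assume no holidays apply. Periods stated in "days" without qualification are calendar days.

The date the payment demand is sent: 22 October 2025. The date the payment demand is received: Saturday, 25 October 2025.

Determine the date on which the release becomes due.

11 December 2025

Adding 36 calendar days to 22 October 2025 gives 27 November 2025, which is the last day of the objection period.
The date on which the release becomes due: 10 business days after Thursday, 27 November 2025, skipping weekends — Nov 28, Dec 1, Dec 2, Dec 3, Dec 4, Dec 5, Dec 8, Dec 9, Dec 10, Dec 11 — lands on Thursday, 11 December 2025.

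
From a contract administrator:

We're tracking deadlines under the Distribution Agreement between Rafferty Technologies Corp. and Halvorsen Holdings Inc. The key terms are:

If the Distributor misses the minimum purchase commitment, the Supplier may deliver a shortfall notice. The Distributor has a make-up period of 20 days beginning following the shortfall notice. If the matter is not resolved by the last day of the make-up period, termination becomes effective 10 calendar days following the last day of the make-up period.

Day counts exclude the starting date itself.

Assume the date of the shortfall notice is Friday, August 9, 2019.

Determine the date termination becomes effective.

September 8, 2019

The last day of the make-up period: August 9, 2019 + 20 days = August 29, 2019.
The date termination becomes effective: August 29, 2019 + 10 days = September 8, 2019.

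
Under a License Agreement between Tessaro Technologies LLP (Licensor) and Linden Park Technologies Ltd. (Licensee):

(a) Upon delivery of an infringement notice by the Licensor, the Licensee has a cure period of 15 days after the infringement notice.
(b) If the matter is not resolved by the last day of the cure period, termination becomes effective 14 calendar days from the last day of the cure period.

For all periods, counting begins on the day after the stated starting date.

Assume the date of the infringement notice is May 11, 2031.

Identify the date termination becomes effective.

The last day of the cure period: 15 calendar days after May 11, 2031 is May 26, 2031.
The date termination becomes effective: 14 calendar days after May 26, 2031 is Jun 9, 2031.

Jun 9, 2031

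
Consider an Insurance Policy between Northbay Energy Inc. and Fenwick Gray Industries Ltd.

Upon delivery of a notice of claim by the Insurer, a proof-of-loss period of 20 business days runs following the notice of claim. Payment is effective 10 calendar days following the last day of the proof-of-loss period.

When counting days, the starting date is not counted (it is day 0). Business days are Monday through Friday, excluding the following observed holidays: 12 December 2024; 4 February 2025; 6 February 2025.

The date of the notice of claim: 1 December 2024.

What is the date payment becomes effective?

From Sunday, 1 December 2024, 20 business days (Dec 2, Dec 3, Dec 4, Dec 5, …, Dec 26, Dec 27, Dec 30, skipping weekends and the listed holiday on Dec 12) brings us to Monday, 30 December 2024, which is the last day of the proof-of-loss period.
The date payment becomes effective: 10 calendar days after 30 December 2024 is 9 January 2025.

9 January 2025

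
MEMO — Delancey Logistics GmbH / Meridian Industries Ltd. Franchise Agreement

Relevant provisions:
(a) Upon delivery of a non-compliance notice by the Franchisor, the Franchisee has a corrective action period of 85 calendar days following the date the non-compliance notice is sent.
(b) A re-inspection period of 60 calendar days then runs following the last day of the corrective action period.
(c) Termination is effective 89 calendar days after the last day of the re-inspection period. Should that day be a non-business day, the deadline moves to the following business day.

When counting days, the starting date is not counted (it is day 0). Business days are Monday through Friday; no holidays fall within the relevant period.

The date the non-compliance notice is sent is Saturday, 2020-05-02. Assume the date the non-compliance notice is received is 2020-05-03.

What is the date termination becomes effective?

2020-12-22

Adding 85 calendar days to 2020-05-02 gives 2020-07-26, which is the last day of the corrective action period.
The last day of the re-inspection period: 2020-07-26 + 60 days = 2020-09-24.
The date termination becomes effective: 89 calendar days after 2020-09-24 is 2020-12-22. 2020-12-22 is a Tuesday, so no roll-forward applies.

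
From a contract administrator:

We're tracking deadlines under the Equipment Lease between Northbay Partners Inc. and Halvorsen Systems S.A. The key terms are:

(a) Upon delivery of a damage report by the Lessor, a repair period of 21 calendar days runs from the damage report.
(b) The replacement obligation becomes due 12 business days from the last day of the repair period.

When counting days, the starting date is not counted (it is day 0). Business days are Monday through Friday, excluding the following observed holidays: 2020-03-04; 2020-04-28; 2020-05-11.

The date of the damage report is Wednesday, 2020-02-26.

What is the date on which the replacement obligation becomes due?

The last day of the repair period: 21 calendar days after 2020-02-26 is 2020-03-18.
The date on which the replacement obligation becomes due: 12 business days after Wednesday, 2020-03-18, skipping weekends — Mar 19, Mar 20, Mar 23, Mar 24, …, Apr 1, Apr 2, Apr 3 — lands on Friday, 2020-04-03.

2020-04-03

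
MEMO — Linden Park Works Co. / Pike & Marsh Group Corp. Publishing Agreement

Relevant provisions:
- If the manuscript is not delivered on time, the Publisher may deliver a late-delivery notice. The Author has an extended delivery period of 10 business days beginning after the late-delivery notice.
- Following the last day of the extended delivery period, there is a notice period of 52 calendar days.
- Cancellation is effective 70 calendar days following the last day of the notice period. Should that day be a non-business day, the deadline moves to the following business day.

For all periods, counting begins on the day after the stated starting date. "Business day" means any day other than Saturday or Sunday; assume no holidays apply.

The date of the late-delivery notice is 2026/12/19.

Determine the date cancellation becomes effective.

2027/05/03

From Saturday, 2026/12/19, 10 business days (Dec 21, Dec 22, Dec 23, Dec 24, Dec 25, Dec 28, Dec 29, Dec 30, Dec 31, Jan 1, skipping weekends) brings us to Friday, 2027/01/01, which is the last day of the extended delivery period.
The last day of the notice period: 52 calendar days after 2027/01/01 is 2027/02/22.
The date cancellation becomes effective: 2027/02/22 + 70 days = 2027/05/03. 2027/05/03 is a Monday, so no roll-forward applies.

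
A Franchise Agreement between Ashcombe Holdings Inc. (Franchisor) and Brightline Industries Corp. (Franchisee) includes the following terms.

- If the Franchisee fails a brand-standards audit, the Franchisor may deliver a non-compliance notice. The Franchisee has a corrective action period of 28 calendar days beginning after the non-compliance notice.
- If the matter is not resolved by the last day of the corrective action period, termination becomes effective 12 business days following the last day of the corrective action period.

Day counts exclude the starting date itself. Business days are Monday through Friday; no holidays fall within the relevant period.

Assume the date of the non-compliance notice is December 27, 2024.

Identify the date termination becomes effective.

The last day of the corrective action period: December 27, 2024 + 28 days = January 24, 2025.
The date termination becomes effective: counting 12 business days from Friday, January 24, 2025 (Jan 27, Jan 28, Jan 29, Jan 30, …, Feb 7, Feb 10, Feb 11, skipping weekends) reaches Tuesday, February 11, 2025.

February 11, 2025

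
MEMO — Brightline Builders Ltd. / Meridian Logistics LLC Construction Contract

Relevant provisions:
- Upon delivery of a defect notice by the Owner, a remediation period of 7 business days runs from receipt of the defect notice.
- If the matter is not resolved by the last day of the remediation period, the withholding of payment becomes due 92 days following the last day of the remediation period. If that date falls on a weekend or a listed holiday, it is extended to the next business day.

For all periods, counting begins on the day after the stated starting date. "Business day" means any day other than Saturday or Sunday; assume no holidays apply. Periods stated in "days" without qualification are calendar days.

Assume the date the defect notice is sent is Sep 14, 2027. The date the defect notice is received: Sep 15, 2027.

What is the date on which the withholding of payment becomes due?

The last day of the remediation period: 7 business days after Wednesday, Sep 15, 2027, skipping weekends — Sep 16, Sep 17, Sep 20, Sep 21, Sep 22, Sep 23, Sep 24 — lands on Friday, Sep 24, 2027.
Adding 92 calendar days to Sep 24, 2027 gives Dec 25, 2027, which is the date on which the withholding of payment becomes due. That falls on a Saturday, so it rolls to the next business day, Monday, Dec 27, 2027.

Dec 27, 2027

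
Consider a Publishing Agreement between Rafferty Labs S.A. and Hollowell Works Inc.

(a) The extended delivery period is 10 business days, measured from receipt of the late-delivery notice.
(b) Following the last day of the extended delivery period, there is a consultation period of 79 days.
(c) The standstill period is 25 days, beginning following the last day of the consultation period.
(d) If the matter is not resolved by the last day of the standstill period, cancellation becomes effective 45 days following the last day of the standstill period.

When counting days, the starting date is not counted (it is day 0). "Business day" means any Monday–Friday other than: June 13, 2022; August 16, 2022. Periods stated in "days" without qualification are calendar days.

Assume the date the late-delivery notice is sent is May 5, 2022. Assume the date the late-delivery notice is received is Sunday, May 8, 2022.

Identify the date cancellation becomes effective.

October 16, 2022

The last day of the extended delivery period: 10 business days after Sunday, May 8, 2022, skipping weekends — May 9, May 10, May 11, May 12, May 13, May 16, May 17, May 18, May 19, May 20 — lands on Friday, May 20, 2022.
Adding 79 calendar days to May 20, 2022 gives August 7, 2022, which is the last day of the consultation period.
The last day of the standstill period: August 7, 2022 + 25 days = September 1, 2022.
The date cancellation becomes effective: September 1, 2022 + 45 days = October 16, 2022.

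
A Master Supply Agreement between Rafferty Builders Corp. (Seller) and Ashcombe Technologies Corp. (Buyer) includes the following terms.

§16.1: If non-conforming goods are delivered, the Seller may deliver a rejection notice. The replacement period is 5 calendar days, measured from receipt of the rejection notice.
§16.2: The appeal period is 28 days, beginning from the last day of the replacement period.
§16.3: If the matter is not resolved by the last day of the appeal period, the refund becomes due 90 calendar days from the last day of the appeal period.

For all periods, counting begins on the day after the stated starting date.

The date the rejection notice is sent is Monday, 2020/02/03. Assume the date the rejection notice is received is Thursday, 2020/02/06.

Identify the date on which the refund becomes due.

The last day of the replacement period: 5 calendar days after 2020/02/06 is 2020/02/11.
The last day of the appeal period: 2020/02/11 + 28 days = 2020/03/10.
Adding 90 calendar days to 2020/03/10 gives 2020/06/08, which is the date on which the refund becomes due.

2020/06/08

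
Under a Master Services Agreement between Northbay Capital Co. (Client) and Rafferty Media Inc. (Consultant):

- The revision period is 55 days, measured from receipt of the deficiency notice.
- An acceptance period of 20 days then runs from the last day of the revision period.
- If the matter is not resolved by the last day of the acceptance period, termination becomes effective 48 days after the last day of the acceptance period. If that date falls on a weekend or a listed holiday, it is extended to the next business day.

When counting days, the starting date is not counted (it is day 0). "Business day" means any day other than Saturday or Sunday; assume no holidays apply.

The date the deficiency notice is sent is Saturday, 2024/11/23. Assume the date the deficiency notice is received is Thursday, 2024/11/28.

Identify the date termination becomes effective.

2025/03/31

The last day of the revision period: 2024/11/28 + 55 days = 2025/01/22.
The last day of the acceptance period: 20 calendar days after 2025/01/22 is 2025/02/11.
The date termination becomes effective: 2025/02/11 + 48 days = 2025/03/31. 2025/03/31 is a Monday, so no roll-forward applies.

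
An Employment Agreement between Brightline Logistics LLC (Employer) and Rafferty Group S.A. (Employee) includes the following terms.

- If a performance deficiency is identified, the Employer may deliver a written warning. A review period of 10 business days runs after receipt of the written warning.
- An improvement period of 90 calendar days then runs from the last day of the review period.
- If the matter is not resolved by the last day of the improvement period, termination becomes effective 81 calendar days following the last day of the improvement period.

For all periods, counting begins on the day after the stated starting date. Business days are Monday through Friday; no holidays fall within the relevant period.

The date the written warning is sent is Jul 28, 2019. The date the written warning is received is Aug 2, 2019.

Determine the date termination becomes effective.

The last day of the review period: counting 10 business days from Friday, Aug 2, 2019 (Aug 5, Aug 6, Aug 7, Aug 8, Aug 9, Aug 12, Aug 13, Aug 14, Aug 15, Aug 16, skipping weekends) reaches Friday, Aug 16, 2019.
The last day of the improvement period: 90 calendar days after Aug 16, 2019 is Nov 14, 2019.
Adding 81 calendar days to Nov 14, 2019 gives Feb 3, 2020, which is the date termination becomes effective.

Feb 3, 2020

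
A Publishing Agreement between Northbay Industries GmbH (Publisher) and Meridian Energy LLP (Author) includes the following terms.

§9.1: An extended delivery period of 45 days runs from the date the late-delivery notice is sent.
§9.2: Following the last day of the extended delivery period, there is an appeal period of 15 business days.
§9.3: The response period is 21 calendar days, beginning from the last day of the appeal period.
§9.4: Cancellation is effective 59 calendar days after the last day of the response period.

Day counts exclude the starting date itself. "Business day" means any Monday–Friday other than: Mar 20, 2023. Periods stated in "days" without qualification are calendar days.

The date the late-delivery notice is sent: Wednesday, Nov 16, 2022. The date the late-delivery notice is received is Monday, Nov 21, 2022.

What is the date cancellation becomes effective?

Apr 10, 2023

The last day of the extended delivery period: 45 calendar days after Nov 16, 2022 is Dec 31, 2022.
The last day of the appeal period: counting 15 business days from Saturday, Dec 31, 2022 (Jan 2, Jan 3, Jan 4, Jan 5, …, Jan 18, Jan 19, Jan 20, skipping weekends) reaches Friday, Jan 20, 2023.
The last day of the response period: 21 calendar days after Jan 20, 2023 is Feb 10, 2023.
Adding 59 calendar days to Feb 10, 2023 gives Apr 10, 2023, which is the date cancellation becomes effective.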